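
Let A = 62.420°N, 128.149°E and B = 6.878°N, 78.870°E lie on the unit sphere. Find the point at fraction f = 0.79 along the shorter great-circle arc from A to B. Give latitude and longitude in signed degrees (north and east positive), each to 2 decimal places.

19.63°, 84.48°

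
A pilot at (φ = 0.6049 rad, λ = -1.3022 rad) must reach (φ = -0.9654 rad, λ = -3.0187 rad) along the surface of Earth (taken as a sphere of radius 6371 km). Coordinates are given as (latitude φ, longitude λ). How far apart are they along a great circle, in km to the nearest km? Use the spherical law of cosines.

13608 km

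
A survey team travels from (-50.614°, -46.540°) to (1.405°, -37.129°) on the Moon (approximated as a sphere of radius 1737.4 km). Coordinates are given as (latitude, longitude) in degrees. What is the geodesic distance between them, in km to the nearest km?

1596 km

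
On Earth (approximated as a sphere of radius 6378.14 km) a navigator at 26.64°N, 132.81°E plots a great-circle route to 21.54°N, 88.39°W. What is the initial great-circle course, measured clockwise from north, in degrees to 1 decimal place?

With φ₁ = 0.4650, φ₂ = 0.3759, Δλ = 2.4225 rad, the forward-azimuth formula gives
θ = atan2( sin Δλ cos φ₂ , cos φ₁ sin φ₂ − sin φ₁ cos φ₂ cos Δλ ) = atan2(0.6127, 0.6420) = 43.66°.
So the initial bearing is 43.7°.

43.7°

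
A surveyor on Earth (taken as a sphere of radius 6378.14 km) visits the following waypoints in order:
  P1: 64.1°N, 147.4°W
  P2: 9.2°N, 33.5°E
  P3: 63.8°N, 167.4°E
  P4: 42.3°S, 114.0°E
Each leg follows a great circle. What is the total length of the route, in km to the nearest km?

Leg P1→P2: central angle 1.8622 rad, distance 11877.4 km.
Leg P2→P3: central angle 1.7302 rad, distance 11035.6 km.
Leg P3→P4: central angle 1.9923 rad, distance 12707.4 km.
Total: 11877.4 + 11035.6 + 12707.4 ≈ 35620 km.

35620 km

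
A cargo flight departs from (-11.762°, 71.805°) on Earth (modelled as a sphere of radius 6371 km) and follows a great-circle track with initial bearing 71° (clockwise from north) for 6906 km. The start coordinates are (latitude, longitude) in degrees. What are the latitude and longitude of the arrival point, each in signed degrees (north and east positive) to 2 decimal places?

10.74°, 130.08°

Angular distance δ = d/R = 6906/6371 = 1.08397 rad; initial bearing θ = 1.2392 rad.
sin φ₂ = sin φ₁ cos δ + cos φ₁ sin δ cos θ = (-0.2038)(0.4678) + (0.9790)(0.8838)(0.3256) = 0.1863, so φ₂ = 10.74°.
Δλ = atan2(sin θ sin δ cos φ₁, cos δ − sin φ₁ sin φ₂) = atan2(0.8181, 0.5058) = 58.274°.
λ₂ = 71.805° + 58.274° = 130.08°.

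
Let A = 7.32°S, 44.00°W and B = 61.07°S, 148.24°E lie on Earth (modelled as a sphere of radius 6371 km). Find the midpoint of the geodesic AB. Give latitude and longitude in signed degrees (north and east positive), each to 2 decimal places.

The central angle between A and B is δ = 1.9363 rad.
With f = 0.5, the slerp weights are sin((1−f)δ)/sin δ = 0.8821 and sin(fδ)/sin δ = 0.8821.
Weighted sum of the unit vectors: (0.8821)·(0.7135,-0.6890,-0.1274) + (0.8821)·(-0.4113,0.2546,-0.8752) = (0.2665, -0.3832, -0.8844).
Converting back: φ = atan2(z, √(x²+y²)) = -62.18°, λ = atan2(y, x) = -55.18°.

-62.18°, -55.18°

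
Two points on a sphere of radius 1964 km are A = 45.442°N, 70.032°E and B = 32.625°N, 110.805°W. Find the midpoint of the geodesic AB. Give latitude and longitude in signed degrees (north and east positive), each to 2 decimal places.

Central angle δ = 1.7790 rad. Interpolating on the sphere with fraction f = 0.5:
P = [sin((1−f)δ)·A + sin(fδ)·B] / sin δ = 0.7939·A + 0.7939·B in Cartesian coordinates,
giving P = (-0.0473, -0.1015, 0.9937), i.e. latitude 83.57°, longitude -114.97°.

83.57°, -114.97°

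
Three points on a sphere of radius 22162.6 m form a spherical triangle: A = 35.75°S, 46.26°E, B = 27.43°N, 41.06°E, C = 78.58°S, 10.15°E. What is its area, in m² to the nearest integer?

84942678 m²

Side lengths (central angles): a = 1.8763, b = 0.7919, c = 1.1060 rad; semiperimeter s = 1.8871.
By l'Huilier's theorem, tan(E/4) = √[tan(s/2) tan((s−a)/2) tan((s−b)/2) tan((s−c)/2)], giving spherical excess E = 0.1729 rad.
Area = E·R² = 0.1729 × (22162.6)² ≈ 84942678 m².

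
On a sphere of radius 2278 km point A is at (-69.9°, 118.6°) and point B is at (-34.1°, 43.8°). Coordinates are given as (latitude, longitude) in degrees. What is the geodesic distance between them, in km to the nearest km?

In radians: φ₁ = -1.2200, φ₂ = -0.5952, Δλ = -74.800° = -1.3055 rad.
Haversine: a = sin²(Δφ/2) + cos φ₁ cos φ₂ sin²(Δλ/2) = 0.0945 + (0.3437)(0.8281)(0.3689) = 0.19945.
Central angle c = 2·arcsin(√a) = 0.92591 rad.
Distance = R·c = 2278 × 0.9259 ≈ 2109 km.

2109 km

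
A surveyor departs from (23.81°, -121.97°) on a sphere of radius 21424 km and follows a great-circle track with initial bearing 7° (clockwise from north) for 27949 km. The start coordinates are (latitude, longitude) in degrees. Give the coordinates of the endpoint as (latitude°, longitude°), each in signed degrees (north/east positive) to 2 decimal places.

79.20°, 19.16°

Angular distance δ = d/R = 27949/21424 = 1.30456 rad; initial bearing θ = 0.1222 rad.
sin φ₂ = sin φ₁ cos δ + cos φ₁ sin δ cos θ = (0.4037)(0.2631) + (0.9149)(0.9648)(0.9925) = 0.9823, so φ₂ = 79.20°.
Δλ = atan2(sin θ sin δ cos φ₁, cos δ − sin φ₁ sin φ₂) = atan2(0.1076, -0.1335) = 141.131°.
λ₂ = -121.970° + 141.131° = 19.16°.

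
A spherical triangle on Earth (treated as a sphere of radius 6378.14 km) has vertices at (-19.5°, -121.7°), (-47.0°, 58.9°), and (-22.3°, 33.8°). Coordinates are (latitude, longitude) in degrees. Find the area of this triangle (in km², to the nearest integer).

34744185 km²

Side lengths (central angles): a = 0.5569, b = 2.3009, c = 1.9809 rad; semiperimeter s = 2.4193.
By l'Huilier's theorem, tan(E/4) = √[tan(s/2) tan((s−a)/2) tan((s−b)/2) tan((s−c)/2)], giving spherical excess E = 0.8541 rad.
Area = E·R² = 0.8541 × (6378.14)² ≈ 34744185 km².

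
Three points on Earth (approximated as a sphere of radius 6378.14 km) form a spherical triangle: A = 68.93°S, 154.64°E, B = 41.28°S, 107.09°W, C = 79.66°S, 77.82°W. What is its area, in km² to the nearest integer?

7323107 km²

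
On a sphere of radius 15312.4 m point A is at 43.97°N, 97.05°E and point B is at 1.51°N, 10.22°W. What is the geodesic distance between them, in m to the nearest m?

Let φ₁ = 0.7674 rad, φ₂ = 0.0264 rad, and Δλ = -1.8722 rad.
Haversine: a = sin²(Δφ/2) + cos φ₁ cos φ₂ sin²(Δλ/2) = 0.1311 + (0.7197)(0.9997)(0.6484) = 0.59765.
Central angle c = 2·arcsin(√a) = 1.76735 rad.
Distance = R·c = 15312.4 × 1.7674 ≈ 27062 m.

27062 m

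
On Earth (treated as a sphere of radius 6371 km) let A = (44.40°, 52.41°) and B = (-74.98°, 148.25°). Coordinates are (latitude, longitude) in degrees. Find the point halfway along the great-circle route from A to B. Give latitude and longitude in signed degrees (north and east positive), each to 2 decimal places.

Central angle δ = 2.3387 rad. Interpolating on the sphere with fraction f = 0.5:
P = [sin((1−f)δ)·A + sin(fδ)·B] / sin δ = 1.2795·A + 1.2795·B in Cartesian coordinates,
giving P = (0.2757, 0.8989, -0.3406), i.e. latitude -19.91°, longitude 72.95°.

-19.91°, 72.95°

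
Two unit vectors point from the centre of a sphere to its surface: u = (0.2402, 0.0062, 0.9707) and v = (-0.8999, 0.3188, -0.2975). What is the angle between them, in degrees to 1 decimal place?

u·v = -0.5030; |u| = 1.0000, |v| = 1.0000.
cos θ = (u·v)/(|u||v|) = -0.5030, so θ = 120.2°.

120.2°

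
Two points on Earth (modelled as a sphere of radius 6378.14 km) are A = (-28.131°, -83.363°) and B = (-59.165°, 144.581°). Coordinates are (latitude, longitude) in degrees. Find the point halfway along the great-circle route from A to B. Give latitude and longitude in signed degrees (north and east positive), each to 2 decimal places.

Central angle δ = 1.4686 rad. Interpolating on the sphere with fraction f = 0.5:
P = [sin((1−f)δ)·A + sin(fδ)·B] / sin δ = 0.6736·A + 0.6736·B in Cartesian coordinates,
giving P = (-0.2127, -0.3899, -0.8959), i.e. latitude -63.63°, longitude -118.61°.

-63.63°, -118.61°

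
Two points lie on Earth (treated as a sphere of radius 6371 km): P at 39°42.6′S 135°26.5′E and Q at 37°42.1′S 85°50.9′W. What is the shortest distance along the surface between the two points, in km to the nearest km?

10432 km

In radians: φ₁ = -0.6931, φ₂ = -0.6580, Δλ = 138.710° = 2.4209 rad.
Haversine: a = sin²(Δφ/2) + cos φ₁ cos φ₂ sin²(Δλ/2) = 0.0003 + (0.7693)(0.7912)(0.8757) = 0.53331.
Central angle c = 2·arcsin(√a) = 1.63746 rad.
Distance = R·c = 6371 × 1.6375 ≈ 10432 km.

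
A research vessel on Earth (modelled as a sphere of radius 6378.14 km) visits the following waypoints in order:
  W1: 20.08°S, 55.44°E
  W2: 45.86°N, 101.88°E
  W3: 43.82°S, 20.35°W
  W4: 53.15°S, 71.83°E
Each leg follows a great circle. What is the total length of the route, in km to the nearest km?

Leg W1→W2: central angle 1.3650 rad, distance 8706.2 km.
Leg W2→W3: central angle 2.4416 rad, distance 15573.1 km.
Leg W3→W4: central angle 1.0032 rad, distance 6398.6 km.
Total: 8706.2 + 15573.1 + 6398.6 ≈ 30678 km.

30678 km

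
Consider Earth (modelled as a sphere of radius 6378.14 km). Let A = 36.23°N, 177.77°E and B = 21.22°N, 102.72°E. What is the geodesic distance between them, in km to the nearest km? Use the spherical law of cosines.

Let φ₁ = 0.6323 rad, φ₂ = 0.3704 rad, and Δλ = -1.3099 rad.
cos c = sin φ₁ sin φ₂ + cos φ₁ cos φ₂ cos Δλ = (0.5910)(0.3619) + (0.8067)(0.9322)(0.2580) = 0.40791,
so c = arccos(0.40791) = 1.15063 rad.
Distance = R·c = 6378.14 × 1.1506 ≈ 7339 km.

7339 km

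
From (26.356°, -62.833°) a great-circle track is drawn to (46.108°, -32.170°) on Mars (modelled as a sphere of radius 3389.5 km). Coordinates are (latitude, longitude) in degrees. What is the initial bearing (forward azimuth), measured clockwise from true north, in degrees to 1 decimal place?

42.9°

With φ₁ = 0.4600, φ₂ = 0.8047, Δλ = 0.5352 rad, the forward-azimuth formula gives
θ = atan2( sin Δλ cos φ₂ , cos φ₁ sin φ₂ − sin φ₁ cos φ₂ cos Δλ ) = atan2(0.3536, 0.3810) = 42.86°.
So the initial bearing is 42.9°.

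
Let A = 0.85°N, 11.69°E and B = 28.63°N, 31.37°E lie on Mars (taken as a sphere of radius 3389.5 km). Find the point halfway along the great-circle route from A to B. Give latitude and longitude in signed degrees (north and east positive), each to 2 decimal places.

14.95°, 20.88°

Central angle δ = 0.5854 rad. Interpolating on the sphere with fraction f = 0.5:
P = [sin((1−f)δ)·A + sin(fδ)·B] / sin δ = 0.5222·A + 0.5222·B in Cartesian coordinates,
giving P = (0.9027, 0.3444, 0.2580), i.e. latitude 14.95°, longitude 20.88°.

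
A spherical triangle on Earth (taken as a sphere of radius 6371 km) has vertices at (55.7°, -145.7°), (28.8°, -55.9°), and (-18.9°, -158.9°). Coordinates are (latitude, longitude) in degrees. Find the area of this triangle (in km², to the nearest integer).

Side lengths (central angles): a = 1.9204, b = 1.3166, c = 1.1596 rad; semiperimeter s = 2.1983.
By l'Huilier's theorem, tan(E/4) = √[tan(s/2) tan((s−a)/2) tan((s−b)/2) tan((s−c)/2)], giving spherical excess E = 1.0622 rad.
Area = E·R² = 1.0622 × (6371)² ≈ 43112415 km².

43112415 km²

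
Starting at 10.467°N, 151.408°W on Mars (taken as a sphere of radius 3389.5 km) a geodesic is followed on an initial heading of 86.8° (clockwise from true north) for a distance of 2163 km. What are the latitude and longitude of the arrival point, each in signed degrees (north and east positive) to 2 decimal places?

Angular distance δ = d/R = 2163/3389.5 = 0.63815 rad; initial bearing θ = 1.5149 rad.
sin φ₂ = sin φ₁ cos δ + cos φ₁ sin δ cos θ = (0.1817)(0.8032) + (0.9834)(0.5957)(0.0558) = 0.1786, so φ₂ = 10.29°.
Δλ = atan2(sin θ sin δ cos φ₁, cos δ − sin φ₁ sin φ₂) = atan2(0.5849, 0.7708) = 37.193°.
λ₂ = -151.408° + 37.193° = -114.22°.

10.29°, -114.22°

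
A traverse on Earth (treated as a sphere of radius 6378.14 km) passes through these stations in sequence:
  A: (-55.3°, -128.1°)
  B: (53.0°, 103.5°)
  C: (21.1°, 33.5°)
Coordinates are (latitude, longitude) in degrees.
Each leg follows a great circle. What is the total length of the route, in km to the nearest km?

Leg A→B: central angle 2.6248 rad, distance 16741.2 km.
Leg B→C: central angle 1.0707 rad, distance 6828.9 km.
Total: 16741.2 + 6828.9 ≈ 23570 km.

23570 km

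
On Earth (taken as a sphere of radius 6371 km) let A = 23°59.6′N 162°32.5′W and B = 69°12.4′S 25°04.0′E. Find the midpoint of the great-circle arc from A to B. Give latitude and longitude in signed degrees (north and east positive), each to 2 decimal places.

-43.14°, -167.32°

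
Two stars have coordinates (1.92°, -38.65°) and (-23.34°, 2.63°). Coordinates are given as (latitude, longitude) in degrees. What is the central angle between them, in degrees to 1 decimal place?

47.4°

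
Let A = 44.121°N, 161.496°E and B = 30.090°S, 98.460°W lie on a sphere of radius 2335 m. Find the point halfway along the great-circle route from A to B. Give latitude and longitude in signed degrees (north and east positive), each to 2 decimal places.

The central angle between A and B is δ = 2.0458 rad.
With f = 0.5, the slerp weights are sin((1−f)δ)/sin δ = 0.9599 and sin(fδ)/sin δ = 0.9599.
Weighted sum of the unit vectors: (0.9599)·(-0.6808,0.2278,0.6962) + (0.9599)·(-0.1273,-0.8558,-0.5014) = (-0.7757, -0.6028, 0.1870).
Converting back: φ = atan2(z, √(x²+y²)) = 10.78°, λ = atan2(y, x) = -142.15°.

10.78°, -142.15°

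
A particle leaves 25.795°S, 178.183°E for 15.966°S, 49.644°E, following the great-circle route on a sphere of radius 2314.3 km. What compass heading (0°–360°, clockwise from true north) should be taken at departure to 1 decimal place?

Δλ = -128.539° = -2.2434 rad.
y = sin Δλ · cos φ₂ = (-0.7822)(0.9614) = -0.7520
x = cos φ₁ sin φ₂ − sin φ₁ cos φ₂ cos Δλ = (0.9004)(-0.2751) − (-0.4352)(0.9614)(-0.6230) = -0.5083
θ = atan2(y, x) = -124.06°; adding 360° gives 235.9°.

235.9°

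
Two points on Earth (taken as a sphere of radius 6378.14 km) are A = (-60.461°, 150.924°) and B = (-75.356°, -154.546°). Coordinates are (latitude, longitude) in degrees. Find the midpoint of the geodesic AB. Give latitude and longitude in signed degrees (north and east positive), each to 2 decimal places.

Central angle δ = 0.4176 rad. Interpolating on the sphere with fraction f = 0.5:
P = [sin((1−f)δ)·A + sin(fδ)·B] / sin δ = 0.5111·A + 0.5111·B in Cartesian coordinates,
giving P = (-0.3369, 0.0669, -0.9392), i.e. latitude -69.91°, longitude 168.76°.

-69.91°, 168.76°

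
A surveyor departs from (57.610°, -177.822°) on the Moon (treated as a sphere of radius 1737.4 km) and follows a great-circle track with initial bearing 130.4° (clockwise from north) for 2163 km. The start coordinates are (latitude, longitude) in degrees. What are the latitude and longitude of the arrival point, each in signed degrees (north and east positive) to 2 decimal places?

Angular distance δ = d/R = 2163/1737.4 = 1.24496 rad; initial bearing θ = 2.2759 rad.
sin φ₂ = sin φ₁ cos δ + cos φ₁ sin δ cos θ = (0.8444)(0.3201) + (0.5357)(0.9474)(-0.6481) = -0.0586, so φ₂ = -3.36°.
Δλ = atan2(sin θ sin δ cos φ₁, cos δ − sin φ₁ sin φ₂) = atan2(0.3865, 0.3696) = 46.279°.
λ₂ = -177.822° + 46.279° = -131.54°.

-3.36°, -131.54°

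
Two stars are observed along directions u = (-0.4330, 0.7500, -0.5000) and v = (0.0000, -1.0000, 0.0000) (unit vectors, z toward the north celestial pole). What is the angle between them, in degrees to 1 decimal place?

138.6°

u·v = -0.7500; |u| = 1.0000, |v| = 1.0000.
cos θ = (u·v)/(|u||v|) = -0.7500, so θ = 138.6°.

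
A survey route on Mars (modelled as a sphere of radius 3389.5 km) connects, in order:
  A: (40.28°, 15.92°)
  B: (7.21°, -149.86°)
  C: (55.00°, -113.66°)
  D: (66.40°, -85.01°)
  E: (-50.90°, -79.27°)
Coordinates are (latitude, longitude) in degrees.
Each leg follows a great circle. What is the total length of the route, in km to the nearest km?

Leg A→B: central angle 2.2817 rad, distance 7733.9 km.
Leg B→C: central angle 0.9740 rad, distance 3301.3 km.
Leg C→D: central angle 0.3106 rad, distance 1052.7 km.
Leg D→E: central angle 2.0487 rad, distance 6944.1 km.
Total: 7733.9 + 3301.3 + 1052.7 + 6944.1 ≈ 19032 km.

19032 km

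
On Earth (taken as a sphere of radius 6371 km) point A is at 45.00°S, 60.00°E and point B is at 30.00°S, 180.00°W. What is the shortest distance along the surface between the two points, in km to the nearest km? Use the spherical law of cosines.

9706 km

With latitudes φ₁ = -45.000°, φ₂ = -30.000° and longitude difference Δλ = 120.000°:
cos c = sin φ₁ sin φ₂ + cos φ₁ cos φ₂ cos Δλ = (-0.7071)(-0.5000) + (0.7071)(0.8660)(-0.5000) = 0.04737,
so c = arccos(0.04737) = 1.52341 rad.
Distance = R·c = 6371 × 1.5234 ≈ 9706 km.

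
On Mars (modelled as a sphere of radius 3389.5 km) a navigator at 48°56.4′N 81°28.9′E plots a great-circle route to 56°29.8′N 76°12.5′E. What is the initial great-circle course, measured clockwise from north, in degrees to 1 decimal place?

Δλ = -5.273° = -0.0920 rad.
y = sin Δλ · cos φ₂ = (-0.0919)(0.5520) = -0.0507
x = cos φ₁ sin φ₂ − sin φ₁ cos φ₂ cos Δλ = (0.6568)(0.8339) − (0.7540)(0.5520)(0.9958) = 0.1333
θ = atan2(y, x) = -20.84°; adding 360° gives 339.2°.

339.2°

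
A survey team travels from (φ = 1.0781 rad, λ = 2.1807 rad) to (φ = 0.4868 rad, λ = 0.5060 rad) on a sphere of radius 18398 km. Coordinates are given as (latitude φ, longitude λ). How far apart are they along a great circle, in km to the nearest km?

In radians: φ₁ = 1.0781, φ₂ = 0.4868, Δλ = -95.953° = -1.6747 rad.
Haversine: a = sin²(Δφ/2) + cos φ₁ cos φ₂ sin²(Δλ/2) = 0.0849 + (0.4730)(0.8838)(0.5519) = 0.31560.
Central angle c = 2·arcsin(√a) = 1.19308 rad.
Distance = R·c = 18398 × 1.1931 ≈ 21950 km.

21950 km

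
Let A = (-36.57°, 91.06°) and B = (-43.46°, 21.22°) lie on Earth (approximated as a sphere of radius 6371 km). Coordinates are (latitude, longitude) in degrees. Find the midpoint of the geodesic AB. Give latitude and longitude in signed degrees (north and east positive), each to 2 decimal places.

-45.66°, 58.16°

The central angle between A and B is δ = 0.9138 rad.
With f = 0.5, the slerp weights are sin((1−f)δ)/sin δ = 0.5572 and sin(fδ)/sin δ = 0.5572.
Weighted sum of the unit vectors: (0.5572)·(-0.0149,0.8030,-0.5958) + (0.5572)·(0.6766,0.2627,-0.6878) = (0.3687, 0.5938, -0.7152).
Converting back: φ = atan2(z, √(x²+y²)) = -45.66°, λ = atan2(y, x) = 58.16°.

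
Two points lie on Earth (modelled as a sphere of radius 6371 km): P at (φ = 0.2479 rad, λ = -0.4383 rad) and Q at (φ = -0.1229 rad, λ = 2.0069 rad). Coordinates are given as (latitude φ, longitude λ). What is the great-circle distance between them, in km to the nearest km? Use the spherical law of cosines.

Let φ₁ = 0.2479 rad, φ₂ = -0.1229 rad, and Δλ = 2.4452 rad.
cos c = sin φ₁ sin φ₂ + cos φ₁ cos φ₂ cos Δλ = (0.2454)(-0.1226) + (0.9694)(0.9925)(-0.7672) = -0.76818,
so c = arccos(-0.76818) = 2.44679 rad.
Distance = R·c = 6371 × 2.4468 ≈ 15588 km.

15588 km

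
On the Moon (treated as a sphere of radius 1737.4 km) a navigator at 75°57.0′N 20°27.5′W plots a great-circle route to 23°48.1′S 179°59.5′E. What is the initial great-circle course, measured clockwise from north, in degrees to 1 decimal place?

336.5°

With φ₁ = 1.3256, φ₂ = -0.4154, Δλ = -2.7847 rad, the forward-azimuth formula gives
θ = atan2( sin Δλ cos φ₂ , cos φ₁ sin φ₂ − sin φ₁ cos φ₂ cos Δλ ) = atan2(-0.3197, 0.7337) = -23.54°.
Adding 360° brings this into [0°, 360°): 336.5°.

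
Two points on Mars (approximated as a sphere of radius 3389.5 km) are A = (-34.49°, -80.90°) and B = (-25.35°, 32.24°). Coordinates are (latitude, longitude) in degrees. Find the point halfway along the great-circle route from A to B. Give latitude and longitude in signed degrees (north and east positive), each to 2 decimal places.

Central angle δ = 1.6211 rad. Interpolating on the sphere with fraction f = 0.5:
P = [sin((1−f)δ)·A + sin(fδ)·B] / sin δ = 0.7256·A + 0.7256·B in Cartesian coordinates,
giving P = (0.6492, -0.2407, -0.7215), i.e. latitude -46.18°, longitude -20.34°.

-46.18°, -20.34°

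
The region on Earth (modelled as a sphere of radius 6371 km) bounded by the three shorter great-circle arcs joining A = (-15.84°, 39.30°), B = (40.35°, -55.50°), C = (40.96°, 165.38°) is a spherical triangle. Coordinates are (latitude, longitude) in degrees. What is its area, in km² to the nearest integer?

Side lengths (central angles): a = 1.5815, b = 2.2228, c = 1.8112 rad; semiperimeter s = 2.8077.
By l'Huilier's theorem, tan(E/4) = √[tan(s/2) tan((s−a)/2) tan((s−b)/2) tan((s−c)/2)], giving spherical excess E = 2.7641 rad.
Area = E·R² = 2.7641 × (6371)² ≈ 112195490 km².

112195490 km²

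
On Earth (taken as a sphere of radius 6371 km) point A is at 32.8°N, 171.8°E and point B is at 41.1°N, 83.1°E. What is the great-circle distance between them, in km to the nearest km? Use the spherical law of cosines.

7590 km

Let φ₁ = 0.5725 rad, φ₂ = 0.7173 rad, and Δλ = -1.5481 rad.
cos c = sin φ₁ sin φ₂ + cos φ₁ cos φ₂ cos Δλ = (0.5417)(0.6574) + (0.8406)(0.7536)(0.0227) = 0.37048,
so c = arccos(0.37048) = 1.19127 rad.
Distance = R·c = 6371 × 1.1913 ≈ 7590 km.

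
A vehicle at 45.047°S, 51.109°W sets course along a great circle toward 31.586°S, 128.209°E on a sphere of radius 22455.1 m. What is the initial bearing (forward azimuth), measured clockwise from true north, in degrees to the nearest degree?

With φ₁ = -0.7862, φ₂ = -0.5513, Δλ = 3.1297 rad, the forward-azimuth formula gives
θ = atan2( sin Δλ cos φ₂ , cos φ₁ sin φ₂ − sin φ₁ cos φ₂ cos Δλ ) = atan2(0.0101, -0.9729) = 179.40°.
So the initial bearing is 179°.

179°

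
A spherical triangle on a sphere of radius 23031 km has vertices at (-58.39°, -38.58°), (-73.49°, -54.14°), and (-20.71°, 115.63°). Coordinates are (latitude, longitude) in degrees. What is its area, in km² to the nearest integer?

99480121 km²

Side lengths (central angles): a = 1.4933, b = 1.7115, c = 0.2837 rad; semiperimeter s = 1.7443.
By l'Huilier's theorem, tan(E/4) = √[tan(s/2) tan((s−a)/2) tan((s−b)/2) tan((s−c)/2)], giving spherical excess E = 0.1875 rad.
Area = E·R² = 0.1875 × (23031)² ≈ 99480121 km².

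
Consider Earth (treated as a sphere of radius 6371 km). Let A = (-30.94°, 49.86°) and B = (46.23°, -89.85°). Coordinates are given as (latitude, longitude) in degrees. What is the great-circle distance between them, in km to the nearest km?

Let φ₁ = -0.5400 rad, φ₂ = 0.8069 rad, and Δλ = -2.4384 rad.
cos c = sin φ₁ sin φ₂ + cos φ₁ cos φ₂ cos Δλ = (-0.5141)(0.7221) + (0.8577)(0.6918)(-0.7628) = -0.82385,
so c = arccos(-0.82385) = 2.53897 rad.
Distance = R·c = 6371 × 2.5390 ≈ 16176 km.

16176 km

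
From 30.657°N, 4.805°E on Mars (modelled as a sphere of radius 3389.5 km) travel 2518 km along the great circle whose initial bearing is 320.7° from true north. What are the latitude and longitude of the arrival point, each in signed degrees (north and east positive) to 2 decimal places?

55.67°, -44.64°

Angular distance δ = d/R = 2518/3389.5 = 0.74288 rad; initial bearing θ = 5.5973 rad.
sin φ₂ = sin φ₁ cos δ + cos φ₁ sin δ cos θ = (0.5099)(0.7365) + (0.8602)(0.6764)(0.7738) = 0.8258, so φ₂ = 55.67°.
Δλ = atan2(sin θ sin δ cos φ₁, cos δ − sin φ₁ sin φ₂) = atan2(-0.3685, 0.3154) = -49.440°.
λ₂ = 4.805° − 49.440° = -44.64°.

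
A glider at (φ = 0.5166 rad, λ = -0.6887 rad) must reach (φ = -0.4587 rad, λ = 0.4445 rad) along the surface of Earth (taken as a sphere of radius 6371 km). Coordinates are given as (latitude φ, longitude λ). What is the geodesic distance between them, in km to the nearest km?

9295 km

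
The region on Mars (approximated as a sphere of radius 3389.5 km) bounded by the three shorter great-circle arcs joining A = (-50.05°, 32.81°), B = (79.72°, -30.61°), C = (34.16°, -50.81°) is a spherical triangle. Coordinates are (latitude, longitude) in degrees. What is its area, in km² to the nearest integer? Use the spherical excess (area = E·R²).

15679927 km²

Side lengths (central angles): a = 0.8078, b = 1.9513, c = 2.3504 rad; semiperimeter s = 2.5548.
By l'Huilier's theorem, tan(E/4) = √[tan(s/2) tan((s−a)/2) tan((s−b)/2) tan((s−c)/2)], giving spherical excess E = 1.3648 rad.
Area = E·R² = 1.3648 × (3389.5)² ≈ 15679927 km².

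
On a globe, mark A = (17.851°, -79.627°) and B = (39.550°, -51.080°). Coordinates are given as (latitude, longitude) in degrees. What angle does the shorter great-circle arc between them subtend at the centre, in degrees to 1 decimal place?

32.9°

With latitudes φ₁ = 17.851°, φ₂ = 39.550° and longitude difference Δλ = 28.547°:
cos c = sin φ₁ sin φ₂ + cos φ₁ cos φ₂ cos Δλ = (0.3065)(0.6368) + (0.9519)(0.7711)(0.8784) = 0.83991,
so c = arccos(0.83991) = 0.57368 rad.
So the angular separation is 32.9°.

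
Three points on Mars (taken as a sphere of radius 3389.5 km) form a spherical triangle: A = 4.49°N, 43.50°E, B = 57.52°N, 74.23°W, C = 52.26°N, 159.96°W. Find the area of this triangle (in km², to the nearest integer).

12399563 km²

Side lengths (central angles): a = 0.8071, b = 2.0919, c = 1.7549 rad; semiperimeter s = 2.3270.
By l'Huilier's theorem, tan(E/4) = √[tan(s/2) tan((s−a)/2) tan((s−b)/2) tan((s−c)/2)], giving spherical excess E = 1.0793 rad.
Area = E·R² = 1.0793 × (3389.5)² ≈ 12399563 km².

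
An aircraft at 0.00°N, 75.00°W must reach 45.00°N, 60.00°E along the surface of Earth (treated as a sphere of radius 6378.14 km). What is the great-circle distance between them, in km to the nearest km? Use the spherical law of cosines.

13358 km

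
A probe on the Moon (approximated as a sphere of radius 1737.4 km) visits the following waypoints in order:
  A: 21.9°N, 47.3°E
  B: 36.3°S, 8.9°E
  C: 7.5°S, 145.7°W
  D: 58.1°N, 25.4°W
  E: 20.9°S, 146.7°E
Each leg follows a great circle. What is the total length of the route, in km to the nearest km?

13740 km

Leg A→B: central angle 1.1969 rad, distance 2079.6 km.
Leg B→C: central angle 2.2712 rad, distance 3946.0 km.
Leg C→D: central angle 1.9553 rad, distance 3397.2 km.
Leg D→E: central angle 2.4846 rad, distance 4316.8 km.
Total: 2079.6 + 3946.0 + 3397.2 + 4316.8 ≈ 13740 km.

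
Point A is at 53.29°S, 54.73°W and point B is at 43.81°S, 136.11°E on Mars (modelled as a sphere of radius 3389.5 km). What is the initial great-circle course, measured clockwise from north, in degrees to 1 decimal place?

187.9°

With φ₁ = -0.9301, φ₂ = -0.7646, Δλ = -2.9524 rad, the forward-azimuth formula gives
θ = atan2( sin Δλ cos φ₂ , cos φ₁ sin φ₂ − sin φ₁ cos φ₂ cos Δλ ) = atan2(-0.1357, -0.9820) = -172.13°.
Adding 360° brings this into [0°, 360°): 187.9°.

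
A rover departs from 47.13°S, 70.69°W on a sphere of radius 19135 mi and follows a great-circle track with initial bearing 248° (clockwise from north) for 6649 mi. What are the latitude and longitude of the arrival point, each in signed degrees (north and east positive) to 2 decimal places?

-50.89°, -100.72°

Angular distance δ = d/R = 6649/19135 = 0.34748 rad; initial bearing θ = 4.3284 rad.
sin φ₂ = sin φ₁ cos δ + cos φ₁ sin δ cos θ = (-0.7329)(0.9402) + (0.6803)(0.3405)(-0.3746) = -0.7759, so φ₂ = -50.89°.
Δλ = atan2(sin θ sin δ cos φ₁, cos δ − sin φ₁ sin φ₂) = atan2(-0.2148, 0.3716) = -30.031°.
λ₂ = -70.690° − 30.031° = -100.72°.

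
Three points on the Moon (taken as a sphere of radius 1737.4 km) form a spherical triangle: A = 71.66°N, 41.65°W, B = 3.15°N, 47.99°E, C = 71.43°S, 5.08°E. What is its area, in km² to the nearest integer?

Side lengths (central angles): a = 1.3890, b = 2.5519, c = 1.5166 rad; semiperimeter s = 2.7288.
By l'Huilier's theorem, tan(E/4) = √[tan(s/2) tan((s−a)/2) tan((s−b)/2) tan((s−c)/2)], giving spherical excess E = 1.7970 rad.
Area = E·R² = 1.7970 × (1737.4)² ≈ 5424282 km².

5424282 km²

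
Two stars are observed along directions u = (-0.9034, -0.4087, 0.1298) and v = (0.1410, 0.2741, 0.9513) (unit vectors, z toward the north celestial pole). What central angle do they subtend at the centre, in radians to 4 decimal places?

1.6870 rad

u·v = -0.1159; |u| = 1.0000, |v| = 1.0000.
cos θ = (u·v)/(|u||v|) = -0.1159, so θ = 1.6870 rad.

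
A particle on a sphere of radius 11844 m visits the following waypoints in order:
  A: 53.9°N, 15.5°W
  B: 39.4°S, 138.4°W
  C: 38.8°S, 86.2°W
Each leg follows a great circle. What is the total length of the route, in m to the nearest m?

Leg A→B: central angle 2.4344 rad, distance 28832.5 m.
Leg B→C: central angle 0.6969 rad, distance 8254.2 m.
Total: 28832.5 + 8254.2 ≈ 37087 m.

37087 m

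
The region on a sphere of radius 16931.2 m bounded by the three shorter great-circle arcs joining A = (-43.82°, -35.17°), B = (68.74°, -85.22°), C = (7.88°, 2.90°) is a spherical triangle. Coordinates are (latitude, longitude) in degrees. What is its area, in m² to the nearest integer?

313098384 m²

Side lengths (central angles): a = 1.4308, b = 1.0841, c = 2.0684 rad; semiperimeter s = 2.2916.
By l'Huilier's theorem, tan(E/4) = √[tan(s/2) tan((s−a)/2) tan((s−b)/2) tan((s−c)/2)], giving spherical excess E = 1.0922 rad.
Area = E·R² = 1.0922 × (16931.2)² ≈ 313098384 m².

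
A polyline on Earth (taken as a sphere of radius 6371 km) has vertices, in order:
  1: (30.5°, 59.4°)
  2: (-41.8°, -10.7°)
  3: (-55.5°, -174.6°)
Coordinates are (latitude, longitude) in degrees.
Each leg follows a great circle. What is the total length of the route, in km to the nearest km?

19861 km

Leg 1→2: central angle 1.6907 rad, distance 10771.7 km.
Leg 2→3: central angle 1.4267 rad, distance 9089.3 km.
Total: 10771.7 + 9089.3 ≈ 19861 km.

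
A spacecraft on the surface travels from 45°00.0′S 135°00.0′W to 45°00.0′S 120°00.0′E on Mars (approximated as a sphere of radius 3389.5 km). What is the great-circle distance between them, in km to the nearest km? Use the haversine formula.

4037 km

In radians: φ₁ = -0.7854, φ₂ = -0.7854, Δλ = -105.000° = -1.8326 rad.
Haversine: a = sin²(Δφ/2) + cos φ₁ cos φ₂ sin²(Δλ/2) = 0.0000 + (0.7071)(0.7071)(0.6294) = 0.31470.
Central angle c = 2·arcsin(√a) = 1.19115 rad.
Distance = R·c = 3389.5 × 1.1912 ≈ 4037 km.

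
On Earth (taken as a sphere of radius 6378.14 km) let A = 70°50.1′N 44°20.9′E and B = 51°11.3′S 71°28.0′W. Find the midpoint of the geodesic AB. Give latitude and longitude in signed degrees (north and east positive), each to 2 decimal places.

16.26°, -40.05°

Central angle δ = 2.5421 rad. Interpolating on the sphere with fraction f = 0.5:
P = [sin((1−f)δ)·A + sin(fδ)·B] / sin δ = 1.6933·A + 1.6933·B in Cartesian coordinates,
giving P = (0.7349, -0.6177, 0.2800), i.e. latitude 16.26°, longitude -40.05°.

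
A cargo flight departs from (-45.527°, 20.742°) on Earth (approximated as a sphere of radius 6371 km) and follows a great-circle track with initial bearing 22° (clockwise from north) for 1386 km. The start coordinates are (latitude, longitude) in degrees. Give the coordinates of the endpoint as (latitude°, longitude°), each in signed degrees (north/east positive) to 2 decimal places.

Angular distance δ = d/R = 1386/6371 = 0.21755 rad; initial bearing θ = 0.3840 rad.
sin φ₂ = sin φ₁ cos δ + cos φ₁ sin δ cos θ = (-0.7136)(0.9764) + (0.7006)(0.2158)(0.9272) = -0.5566, so φ₂ = -33.82°.
Δλ = atan2(sin θ sin δ cos φ₁, cos δ − sin φ₁ sin φ₂) = atan2(0.0566, 0.5793) = 5.585°.
λ₂ = 20.742° + 5.585° = 26.33°.

-33.82°, 26.33°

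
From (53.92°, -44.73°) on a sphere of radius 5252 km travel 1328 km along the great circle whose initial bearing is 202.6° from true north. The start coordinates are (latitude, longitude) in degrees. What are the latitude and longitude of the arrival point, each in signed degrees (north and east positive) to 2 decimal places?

Angular distance δ = d/R = 1328/5252 = 0.25286 rad; initial bearing θ = 3.5360 rad.
sin φ₂ = sin φ₁ cos δ + cos φ₁ sin δ cos θ = (0.8082)(0.9682) + (0.5889)(0.2502)(-0.9232) = 0.6465, so φ₂ = 40.28°.
Δλ = atan2(sin θ sin δ cos φ₁, cos δ − sin φ₁ sin φ₂) = atan2(-0.0566, 0.4457) = -7.239°.
λ₂ = -44.730° − 7.239° = -51.97°.

40.28°, -51.97°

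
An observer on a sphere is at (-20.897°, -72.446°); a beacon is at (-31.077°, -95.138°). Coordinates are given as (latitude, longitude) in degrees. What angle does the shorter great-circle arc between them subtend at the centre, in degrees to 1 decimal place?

22.7°

In radians: φ₁ = -0.3647, φ₂ = -0.5424, Δλ = -22.692° = -0.3961 rad.
Haversine: a = sin²(Δφ/2) + cos φ₁ cos φ₂ sin²(Δλ/2) = 0.0079 + (0.9342)(0.8565)(0.0387) = 0.03884.
Central angle c = 2·arcsin(√a) = 0.39675 rad.
So the angular separation is 22.7°.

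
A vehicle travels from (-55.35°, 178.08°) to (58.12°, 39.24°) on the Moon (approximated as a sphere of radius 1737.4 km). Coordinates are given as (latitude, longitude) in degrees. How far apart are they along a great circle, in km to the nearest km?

4779 km

With latitudes φ₁ = -55.350°, φ₂ = 58.120° and longitude difference Δλ = -138.840°:
cos c = sin φ₁ sin φ₂ + cos φ₁ cos φ₂ cos Δλ = (-0.8226)(0.8492) + (0.5686)(0.5281)(-0.7529) = -0.92462,
so c = arccos(-0.92462) = 2.75084 rad.
Distance = R·c = 1737.4 × 2.7508 ≈ 4779 km.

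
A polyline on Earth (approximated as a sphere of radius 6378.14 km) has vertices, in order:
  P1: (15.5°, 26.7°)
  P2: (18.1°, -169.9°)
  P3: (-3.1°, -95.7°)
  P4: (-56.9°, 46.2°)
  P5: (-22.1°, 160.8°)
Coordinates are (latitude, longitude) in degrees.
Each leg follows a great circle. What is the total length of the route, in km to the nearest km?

46222 km

Leg P1→P2: central angle 2.4894 rad, distance 15877.7 km.
Leg P2→P3: central angle 1.3268 rad, distance 8462.2 km.
Leg P3→P4: central angle 1.9647 rad, distance 12531.3 km.
Leg P4→P5: central angle 1.4661 rad, distance 9350.8 km.
Total: 15877.7 + 8462.2 + 12531.3 + 9350.8 ≈ 46222 km.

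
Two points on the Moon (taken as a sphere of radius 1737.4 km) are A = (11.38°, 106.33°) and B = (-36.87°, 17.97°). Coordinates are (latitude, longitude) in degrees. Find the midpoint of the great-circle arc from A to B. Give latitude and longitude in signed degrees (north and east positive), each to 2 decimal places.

Central angle δ = 1.6669 rad. Interpolating on the sphere with fraction f = 0.5:
P = [sin((1−f)δ)·A + sin(fδ)·B] / sin δ = 0.7437·A + 0.7437·B in Cartesian coordinates,
giving P = (0.3609, 0.8832, -0.2995), i.e. latitude -17.43°, longitude 67.77°.

-17.43°, 67.77°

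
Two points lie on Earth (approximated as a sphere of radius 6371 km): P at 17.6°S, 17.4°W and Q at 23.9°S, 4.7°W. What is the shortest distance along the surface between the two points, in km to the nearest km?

1494 km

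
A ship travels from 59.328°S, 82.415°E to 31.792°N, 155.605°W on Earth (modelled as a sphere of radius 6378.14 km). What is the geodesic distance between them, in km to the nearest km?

14812 km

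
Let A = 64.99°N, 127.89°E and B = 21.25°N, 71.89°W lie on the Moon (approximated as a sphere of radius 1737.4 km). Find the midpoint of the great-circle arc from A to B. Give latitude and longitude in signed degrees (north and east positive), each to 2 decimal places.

Central angle δ = 1.6131 rad. Interpolating on the sphere with fraction f = 0.5:
P = [sin((1−f)δ)·A + sin(fδ)·B] / sin δ = 0.7226·A + 0.7226·B in Cartesian coordinates,
giving P = (0.0217, -0.3990, 0.9167), i.e. latitude 66.45°, longitude -86.88°.

66.45°, -86.88°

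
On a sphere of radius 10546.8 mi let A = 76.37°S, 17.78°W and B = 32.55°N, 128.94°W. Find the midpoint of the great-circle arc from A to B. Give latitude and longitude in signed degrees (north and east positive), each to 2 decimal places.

-28.80°, -112.77°

The central angle between A and B is δ = 2.2075 rad.
With f = 0.5, the slerp weights are sin((1−f)δ)/sin δ = 1.1105 and sin(fδ)/sin δ = 1.1105.
Weighted sum of the unit vectors: (1.1105)·(0.2244,-0.0720,-0.9718) + (1.1105)·(-0.5298,-0.6556,0.5380) = (-0.3391, -0.8080, -0.4818).
Converting back: φ = atan2(z, √(x²+y²)) = -28.80°, λ = atan2(y, x) = -112.77°.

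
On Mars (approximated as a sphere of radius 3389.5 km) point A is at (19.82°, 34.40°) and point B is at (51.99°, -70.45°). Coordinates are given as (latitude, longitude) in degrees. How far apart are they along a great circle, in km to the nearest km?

4921 km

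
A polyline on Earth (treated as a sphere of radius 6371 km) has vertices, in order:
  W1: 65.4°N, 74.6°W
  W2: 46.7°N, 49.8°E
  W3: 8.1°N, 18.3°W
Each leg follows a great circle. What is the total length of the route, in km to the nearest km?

14359 km

Leg W1→W2: central angle 1.0467 rad, distance 6668.6 km.
Leg W2→W3: central angle 1.2070 rad, distance 7690.0 km.
Total: 6668.6 + 7690.0 ≈ 14359 km.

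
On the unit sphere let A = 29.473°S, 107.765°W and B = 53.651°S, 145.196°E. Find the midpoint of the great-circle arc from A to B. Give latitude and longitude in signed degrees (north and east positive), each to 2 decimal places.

-55.30°, -146.88°

Central angle δ = 1.3232 rad. Interpolating on the sphere with fraction f = 0.5:
P = [sin((1−f)δ)·A + sin(fδ)·B] / sin δ = 0.6337·A + 0.6337·B in Cartesian coordinates,
giving P = (-0.4767, -0.3110, -0.8222), i.e. latitude -55.30°, longitude -146.88°.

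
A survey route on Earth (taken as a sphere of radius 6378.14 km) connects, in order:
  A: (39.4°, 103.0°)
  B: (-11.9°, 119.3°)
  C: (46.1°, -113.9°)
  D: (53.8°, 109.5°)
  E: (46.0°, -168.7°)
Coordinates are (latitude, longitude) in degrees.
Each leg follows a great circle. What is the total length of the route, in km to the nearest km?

33507 km

Leg A→B: central angle 0.9337 rad, distance 5955.4 km.
Leg B→C: central angle 2.1592 rad, distance 13771.6 km.
Leg C→D: central angle 1.2829 rad, distance 8182.7 km.
Leg D→E: central angle 0.8776 rad, distance 5597.5 km.
Total: 5955.4 + 13771.6 + 8182.7 + 5597.5 ≈ 33507 km.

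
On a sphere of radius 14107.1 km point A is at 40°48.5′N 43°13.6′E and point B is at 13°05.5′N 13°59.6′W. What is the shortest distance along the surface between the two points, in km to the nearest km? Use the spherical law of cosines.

13992 km

In radians: φ₁ = 0.7122, φ₂ = 0.2285, Δλ = -57.220° = -0.9987 rad.
cos c = sin φ₁ sin φ₂ + cos φ₁ cos φ₂ cos Δλ = (0.6535)(0.2265) + (0.7569)(0.9740)(0.5414) = 0.54718,
so c = arccos(0.54718) = 0.99181 rad.
Distance = R·c = 14107.1 × 0.9918 ≈ 13992 km.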